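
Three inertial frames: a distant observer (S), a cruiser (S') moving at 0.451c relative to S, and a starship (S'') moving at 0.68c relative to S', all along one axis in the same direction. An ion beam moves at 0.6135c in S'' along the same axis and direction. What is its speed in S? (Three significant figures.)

First combine the ion beam and starship (S''→S'): u₁ = (0.6135 + 0.68)/(1 + 0.6135×0.68) = 1.2935/1.41718 = 0.91273.
Then combine with the cruiser (S'→S): u = (0.91273 + 0.451)/(1 + 0.91273×0.451) = 1.36373/1.41164123 = 0.96606.

0.966c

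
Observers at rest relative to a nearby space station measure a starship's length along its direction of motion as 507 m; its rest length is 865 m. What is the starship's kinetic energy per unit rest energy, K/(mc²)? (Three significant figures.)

0.706

Length contraction gives γ = L₀/L = 865/507 = 1.70611.
K/(mc²) = γ − 1 = 1.70611 − 1 = 0.706.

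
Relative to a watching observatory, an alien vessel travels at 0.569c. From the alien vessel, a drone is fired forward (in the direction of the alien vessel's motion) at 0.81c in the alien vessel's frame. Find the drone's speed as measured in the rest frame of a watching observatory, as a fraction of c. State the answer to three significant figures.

Relativistic velocity addition: u = (u' + v)/(1 + u'v/c²), with u' = 0.81c and v = 0.569c.
Numerator: 0.81 + 0.569 = 1.379. Denominator: 1 + (0.81)(0.569) = 1.46089.
u = 1.379/1.46089 = 0.94395, so the speed is 0.944c.

0.944c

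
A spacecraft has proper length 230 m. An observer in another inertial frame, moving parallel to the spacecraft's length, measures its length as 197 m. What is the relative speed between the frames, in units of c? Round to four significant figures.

Length contraction gives γ = L₀/L = 230/197 = 1.1675.
β = √(1 − 1/γ²) = √0.266355 = 0.5161.

0.5161c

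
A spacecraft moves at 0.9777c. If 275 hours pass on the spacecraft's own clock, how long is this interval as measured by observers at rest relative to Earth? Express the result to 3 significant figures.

With β = 0.9777, γ = 1/√(1 − 0.9777²) = 1/√0.04410271 = 4.7618.
The onboard clock measures proper time, so the interval in the rest frame of Earth is dilated: Δt = γ·Δτ = 4.7618 × 275 hours = 1310 hours.

1310 hours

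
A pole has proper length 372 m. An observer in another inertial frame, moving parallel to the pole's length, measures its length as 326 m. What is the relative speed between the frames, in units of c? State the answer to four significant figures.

0.4817c

Length contraction gives γ = L₀/L = 372/326 = 1.1411.
β = √(1 − 1/γ²) = √0.232015 = 0.4817.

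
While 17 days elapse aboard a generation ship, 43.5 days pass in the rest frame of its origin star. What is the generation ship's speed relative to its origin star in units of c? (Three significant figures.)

γ = Δt/Δτ = 43.5/17 = 2.5588.
β = √(1 − 1/γ²) = √(1 − 0.152731) = √0.847269 = 0.920.

0.920c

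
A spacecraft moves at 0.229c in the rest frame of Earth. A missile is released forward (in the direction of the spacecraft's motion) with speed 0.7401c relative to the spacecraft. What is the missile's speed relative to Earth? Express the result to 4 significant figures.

0.8287c

Relativistic velocity addition: u = (u' + v)/(1 + u'v/c²), with u' = 0.7401c and v = 0.229c.
Numerator: 0.7401 + 0.229 = 0.9691. Denominator: 1 + (0.7401)(0.229) = 1.1694829.
u = 0.9691/1.1694829 = 0.82866, so the speed is 0.8287c.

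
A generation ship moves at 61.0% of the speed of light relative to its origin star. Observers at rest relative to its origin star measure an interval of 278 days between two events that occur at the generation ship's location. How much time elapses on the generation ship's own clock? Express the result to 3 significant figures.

220 days

With β = 0.61, γ = 1/√(1 − 0.61²) = 1/√0.6279 = 1.262.
The generation ship's clock runs slow as seen from its origin star, so Δτ = Δt/γ = 278/1.262 = 220 days.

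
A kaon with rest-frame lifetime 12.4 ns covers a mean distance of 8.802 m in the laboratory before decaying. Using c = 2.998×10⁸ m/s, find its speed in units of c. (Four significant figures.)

0.9212c

Lab distance = (lab lifetime)·v = γτ·βc, so βγ = d/(cτ) = 8.802/(2.998×10⁸ × 1.240×10^-8) = 2.3677.
With βγ = 2.3677: γ² = 1 + (βγ)² = 6.606, and β = (βγ)/γ = 2.3677/2.57021 = 0.9212.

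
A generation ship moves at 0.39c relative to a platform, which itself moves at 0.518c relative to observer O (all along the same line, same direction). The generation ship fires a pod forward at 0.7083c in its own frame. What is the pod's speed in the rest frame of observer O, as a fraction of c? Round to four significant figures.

Compose velocities in two stages. Stage 1 (into S'): u₁ = (0.7083+0.39)/(1+0.7083×0.39) = 0.86058.
Stage 2 (into S): u = (0.86058+0.518)/(1+0.86058×0.518) = 0.95352, so the speed is 0.9535c.

0.9535c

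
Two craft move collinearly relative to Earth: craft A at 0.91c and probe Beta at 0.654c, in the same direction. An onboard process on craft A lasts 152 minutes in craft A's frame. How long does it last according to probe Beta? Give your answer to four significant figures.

196.2 minutes

Transform craft A's velocity into probe Beta's frame: (0.91 − 0.654)/(1 − 0.91·0.654) = 0.256/0.40486, so the relative speed is 0.63232c.
γ for this relative speed: γ = 1/√(1 − 0.399829) = 1.2908.
The clock on craft A records proper time, so probe Beta measures Δt = γΔτ = 1.2908 × 152 = 196.2 minutes.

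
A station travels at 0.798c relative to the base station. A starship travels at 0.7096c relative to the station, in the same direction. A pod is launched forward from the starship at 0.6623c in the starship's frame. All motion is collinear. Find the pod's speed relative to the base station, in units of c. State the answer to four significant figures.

Compose velocities in two stages. Stage 1 (into S'): u₁ = (0.6623+0.7096)/(1+0.6623×0.7096) = 0.93329.
Stage 2 (into S): u = (0.93329+0.798)/(1+0.93329×0.798) = 0.99228, so the speed is 0.9923c.

0.9923c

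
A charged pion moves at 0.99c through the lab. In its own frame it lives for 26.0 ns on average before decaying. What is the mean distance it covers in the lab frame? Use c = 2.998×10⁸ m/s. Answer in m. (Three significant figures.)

With β = 0.99, γ = 1/√(1 − 0.99²) = 1/√0.0199 = 7.0888.
Lab-frame lifetime: Δt = γτ = 7.0888 × 26.0 ns = 184.31 ns.
Distance: d = vΔt = 0.99 × 2.998×10⁸ m/s × 1.8431×10^-7 s = 54.7 m.

54.7 m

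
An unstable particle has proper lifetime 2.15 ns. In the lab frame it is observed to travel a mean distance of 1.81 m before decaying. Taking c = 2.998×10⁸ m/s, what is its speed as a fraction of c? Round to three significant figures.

0.942c

d = βγcτ ⇒ βγ = d/(cτ) = 1.810 m / (0.64457 m) = 2.8081.
β = (βγ)/√(1+(βγ)²) = 2.8081/√8.88543 = 0.942.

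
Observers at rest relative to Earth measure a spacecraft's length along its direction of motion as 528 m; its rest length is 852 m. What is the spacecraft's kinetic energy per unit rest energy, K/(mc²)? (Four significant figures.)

0.6136

γ = L₀/L = 852/528 = 1.61364.
Since K = (γ−1)mc², K/(mc²) = 1.61364 − 1 = 0.6136.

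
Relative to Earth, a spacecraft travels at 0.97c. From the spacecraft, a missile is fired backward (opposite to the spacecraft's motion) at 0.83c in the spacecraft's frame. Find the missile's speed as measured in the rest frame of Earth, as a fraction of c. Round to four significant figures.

Relativistic velocity addition: u = (u' + v)/(1 + u'v/c²), with u' = −0.83c and v = 0.97c.
Numerator: −0.83 + 0.97 = 0.14. Denominator: 1 + (−0.83)(0.97) = 0.1949.
u = 0.14/0.1949 = 0.71832, so the speed is 0.7183c.

0.7183c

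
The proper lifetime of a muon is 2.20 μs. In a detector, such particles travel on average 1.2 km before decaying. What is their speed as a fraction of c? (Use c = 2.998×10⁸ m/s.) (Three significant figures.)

0.876c

d = βγcτ ⇒ βγ = d/(cτ) = 1200 m / (659.56 m) = 1.8194.
β = (βγ)/√(1+(βγ)²) = 1.8194/√4.31022 = 0.876.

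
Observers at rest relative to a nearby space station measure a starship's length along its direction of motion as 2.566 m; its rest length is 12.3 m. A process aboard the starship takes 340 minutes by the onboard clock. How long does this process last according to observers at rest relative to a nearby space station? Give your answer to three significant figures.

γ = L₀/L = 12.3/2.566 = 4.79345.
Δt = γΔτ = 4.79345 × 340 = 1630 minutes.

1630 minutes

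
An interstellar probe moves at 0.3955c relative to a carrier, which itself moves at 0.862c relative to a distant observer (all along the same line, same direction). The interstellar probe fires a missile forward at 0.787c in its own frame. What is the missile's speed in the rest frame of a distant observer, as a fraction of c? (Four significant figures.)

First combine the missile and interstellar probe (S''→S'): u₁ = (0.787 + 0.3955)/(1 + 0.787×0.3955) = 1.1825/1.3112585 = 0.90181.
Then combine with the carrier (S'→S): u = (0.90181 + 0.862)/(1 + 0.90181×0.862) = 1.76381/1.77736022 = 0.99238.

0.9924c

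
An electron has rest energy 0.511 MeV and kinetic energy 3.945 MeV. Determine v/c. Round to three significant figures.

K = (γ−1)mc², so γ = 1 + 3.945/0.511 = 8.7202.
Then v/c = √(1 − γ⁻²) = √(1 − 0.0131506) = √0.9868494 = 0.993.

0.993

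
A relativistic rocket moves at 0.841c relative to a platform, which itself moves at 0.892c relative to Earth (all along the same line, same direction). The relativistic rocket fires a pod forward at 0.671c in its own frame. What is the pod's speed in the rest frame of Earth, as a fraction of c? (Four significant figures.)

0.9981c

Apply u = (u'+v)/(1+u'v) twice. Pod in the platform frame: (0.671+0.841)/(1+0.671·0.841) = 1.512/1.564311 = 0.96656c.
That velocity, transformed to the rest frame of Earth: (0.96656+0.892)/(1+0.96656·0.892) = 1.85856/1.86217152 = 0.99806c.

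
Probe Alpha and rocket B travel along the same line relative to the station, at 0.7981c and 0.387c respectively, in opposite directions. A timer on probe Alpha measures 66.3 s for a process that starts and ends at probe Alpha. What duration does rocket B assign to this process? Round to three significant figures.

156 s

Speed of probe Alpha in rocket B's frame: u = (v_A + v_B)/(1 + v_A v_B/c²) = (0.7981 + 0.387)/(1 + 0.7981×0.387) = 1.1851/1.3088647 = 0.90544; |u| = 0.90544c.
γ for this relative speed: γ = 1/√(1 − 0.819822) = 2.3559.
Probe Alpha's interval is proper; time dilation gives Δt_B = γΔτ = 2.3559 × 66.3 s = 156 s.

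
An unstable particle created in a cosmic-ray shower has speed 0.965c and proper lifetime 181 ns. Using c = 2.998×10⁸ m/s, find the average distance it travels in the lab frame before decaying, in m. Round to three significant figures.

With β = 0.965, γ = 1/√(1 − 0.965²) = 1/√0.068775 = 3.8132.
Lab-frame lifetime: Δt = γτ = 3.8132 × 181 ns = 690.19 ns.
Distance: d = vΔt = 0.965 × 2.998×10⁸ m/s × 6.9019×10^-7 s = 200 m.

200 m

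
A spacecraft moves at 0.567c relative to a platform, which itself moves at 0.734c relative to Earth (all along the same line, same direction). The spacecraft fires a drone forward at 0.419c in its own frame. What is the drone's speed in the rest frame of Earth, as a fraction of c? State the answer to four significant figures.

Apply u = (u'+v)/(1+u'v) twice. Drone in the platform frame: (0.419+0.567)/(1+0.419·0.567) = 0.986/1.237573 = 0.79672c.
That velocity, transformed to the rest frame of Earth: (0.79672+0.734)/(1+0.79672·0.734) = 1.53072/1.58479248 = 0.96588c.

0.9659c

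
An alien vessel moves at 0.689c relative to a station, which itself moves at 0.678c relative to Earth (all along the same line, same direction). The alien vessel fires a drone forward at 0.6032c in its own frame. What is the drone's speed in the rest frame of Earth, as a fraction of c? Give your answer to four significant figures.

0.9827c

Apply u = (u'+v)/(1+u'v) twice. Drone in the station frame: (0.6032+0.689)/(1+0.6032·0.689) = 1.2922/1.4156048 = 0.91283c.
That velocity, transformed to the rest frame of Earth: (0.91283+0.678)/(1+0.91283·0.678) = 1.59083/1.61889874 = 0.98266c.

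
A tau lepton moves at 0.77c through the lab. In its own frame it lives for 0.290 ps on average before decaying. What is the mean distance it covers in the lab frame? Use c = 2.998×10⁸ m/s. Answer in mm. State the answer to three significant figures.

Lorentz factor: γ = (1 − 0.5929)^(−1/2) = 1.5673.
Lab-frame lifetime: Δt = γτ = 1.5673 × 0.290 ps = 0.45452 ps.
Distance: d = vΔt = 0.77 × 2.998×10⁸ m/s × 4.5452×10^-13 s = 1.05×10^-4 m = 0.105 mm.

0.105 mm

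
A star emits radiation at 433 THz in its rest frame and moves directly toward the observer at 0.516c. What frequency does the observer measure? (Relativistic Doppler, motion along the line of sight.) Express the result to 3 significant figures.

766 THz

Relativistic Doppler (source moving toward): f_obs = f_src · √((1+β)/(1−β)).
With β = 0.516: factor = √(1.516/0.484) = 1.7698.
f_obs = 433 × 1.7698 = 766 THz.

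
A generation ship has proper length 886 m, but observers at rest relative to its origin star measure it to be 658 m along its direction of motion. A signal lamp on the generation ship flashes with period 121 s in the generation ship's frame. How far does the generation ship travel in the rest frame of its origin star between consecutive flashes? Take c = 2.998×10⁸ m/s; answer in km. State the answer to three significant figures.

From L = L₀/γ: γ = 886/658 = 1.3465.
β = √(1 − 1/γ²) = 0.66966. Lab-frame period = γτ = 1.3465×121 s = 162.93 s. Distance = βc × γτ = 0.66966 × 2.998×10⁸ m/s × 162.93 s = 3.2710×10^10 m = 3.27×10^7 km.

3.27×10^7 km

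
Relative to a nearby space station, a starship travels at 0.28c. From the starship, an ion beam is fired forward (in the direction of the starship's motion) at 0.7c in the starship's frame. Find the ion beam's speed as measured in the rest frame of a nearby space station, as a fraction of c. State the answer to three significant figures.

0.819c

Relativistic velocity addition: u = (u' + v)/(1 + u'v/c²), with u' = 0.7c and v = 0.28c.
Numerator: 0.7 + 0.28 = 0.98. Denominator: 1 + (0.7)(0.28) = 1.196.
u = 0.98/1.196 = 0.8194, so the speed is 0.819c.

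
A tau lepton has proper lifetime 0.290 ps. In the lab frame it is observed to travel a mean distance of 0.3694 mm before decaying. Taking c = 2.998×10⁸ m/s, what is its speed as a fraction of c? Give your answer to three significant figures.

0.973c

d = βγcτ ⇒ βγ = d/(cτ) = 3.694×10^-4 m / (8.6942×10^-5 m) = 4.2488.
β = (βγ)/√(1+(βγ)²) = 4.2488/√19.0523 = 0.973.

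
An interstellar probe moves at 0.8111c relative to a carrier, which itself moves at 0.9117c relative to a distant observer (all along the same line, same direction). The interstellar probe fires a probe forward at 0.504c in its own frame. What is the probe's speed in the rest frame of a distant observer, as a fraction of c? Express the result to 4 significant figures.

Compose velocities in two stages. Stage 1 (into S'): u₁ = (0.504+0.8111)/(1+0.504×0.8111) = 0.93349.
Stage 2 (into S): u = (0.93349+0.9117)/(1+0.93349×0.9117) = 0.99683, so the speed is 0.9968c.

0.9968c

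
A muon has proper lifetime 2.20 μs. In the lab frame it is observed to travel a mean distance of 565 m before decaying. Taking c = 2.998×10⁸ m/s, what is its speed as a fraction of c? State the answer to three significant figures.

0.651c

d = βγcτ ⇒ βγ = d/(cτ) = 565.0 m / (659.56 m) = 0.85663.
β = (βγ)/√(1+(βγ)²) = 0.85663/√1.733815 = 0.651.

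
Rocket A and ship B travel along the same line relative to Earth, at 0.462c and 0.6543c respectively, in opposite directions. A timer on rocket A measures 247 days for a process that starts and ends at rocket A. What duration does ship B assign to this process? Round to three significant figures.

Transform rocket A's velocity into ship B's frame: (0.462 + 0.6543)/(1 + 0.462·0.6543) = 1.1163/1.3022866, so the relative speed is 0.85718c.
At |u| = 0.85718c, γ = (1 − 0.734758)^(−1/2) = 1.9417.
Rocket A's interval is proper; time dilation gives Δt_B = γΔτ = 1.9417 × 247 days = 480 days.

480 days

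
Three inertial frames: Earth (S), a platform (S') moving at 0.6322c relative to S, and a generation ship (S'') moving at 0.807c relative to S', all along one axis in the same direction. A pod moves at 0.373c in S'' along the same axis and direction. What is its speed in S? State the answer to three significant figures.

Compose velocities in two stages. Stage 1 (into S'): u₁ = (0.373+0.807)/(1+0.373×0.807) = 0.90699.
Stage 2 (into S): u = (0.90699+0.6322)/(1+0.90699×0.6322) = 0.97826, so the speed is 0.978c.

0.978c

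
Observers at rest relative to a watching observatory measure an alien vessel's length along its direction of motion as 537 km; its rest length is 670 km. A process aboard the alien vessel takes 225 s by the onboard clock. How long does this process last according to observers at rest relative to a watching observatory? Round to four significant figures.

280.7 s

γ = L₀/L = 670/537 = 1.24767.
Δt = γΔτ = 1.24767 × 225 = 280.7 s.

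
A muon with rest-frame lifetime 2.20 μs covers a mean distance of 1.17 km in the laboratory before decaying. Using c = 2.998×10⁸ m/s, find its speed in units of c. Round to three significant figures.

0.871c

Lab distance = (lab lifetime)·v = γτ·βc, so βγ = d/(cτ) = 1170/(2.998×10⁸ × 2.200×10^-6) = 1.7739.
With βγ = 1.7739: γ² = 1 + (βγ)² = 4.14672, and β = (βγ)/γ = 1.7739/2.03635 = 0.871.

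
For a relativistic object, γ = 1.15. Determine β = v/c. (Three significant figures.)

0.494

β = √(1 − 1/γ²) = √(1 − 1/1.3225) = √0.243856 = 0.494.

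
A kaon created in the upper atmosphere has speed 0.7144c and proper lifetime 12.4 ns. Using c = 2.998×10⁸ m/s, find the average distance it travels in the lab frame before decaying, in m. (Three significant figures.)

3.80 m

With β = 0.7144, γ = 1/√(1 − 0.7144²) = 1/√0.48963264 = 1.4291.
Lab-frame lifetime: Δt = γτ = 1.4291 × 12.4 ns = 17.721 ns.
Distance: d = vΔt = 0.7144 × 2.998×10⁸ m/s × 1.7721×10^-8 s = 3.80 m.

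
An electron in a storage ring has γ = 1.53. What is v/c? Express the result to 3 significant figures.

0.757

β = √(1 − 1/γ²) = √(1 − 1/2.3409) = √0.572814 = 0.757.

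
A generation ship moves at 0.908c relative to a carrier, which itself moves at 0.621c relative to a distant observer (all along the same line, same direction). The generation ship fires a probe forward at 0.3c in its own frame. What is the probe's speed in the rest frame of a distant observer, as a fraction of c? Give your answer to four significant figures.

0.9879c

Apply u = (u'+v)/(1+u'v) twice. Probe in the carrier frame: (0.3+0.908)/(1+0.3·0.908) = 1.208/1.2724 = 0.94939c.
That velocity, transformed to the rest frame of a distant observer: (0.94939+0.621)/(1+0.94939·0.621) = 1.57039/1.58957119 = 0.98793c.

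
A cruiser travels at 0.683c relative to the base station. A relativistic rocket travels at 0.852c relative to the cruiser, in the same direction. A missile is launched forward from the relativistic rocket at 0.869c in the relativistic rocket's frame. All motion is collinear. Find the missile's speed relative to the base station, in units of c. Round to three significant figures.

First combine the missile and relativistic rocket (S''→S'): u₁ = (0.869 + 0.852)/(1 + 0.869×0.852) = 1.721/1.740388 = 0.98886.
Then combine with the cruiser (S'→S): u = (0.98886 + 0.683)/(1 + 0.98886×0.683) = 1.67186/1.67539138 = 0.99789.

0.998c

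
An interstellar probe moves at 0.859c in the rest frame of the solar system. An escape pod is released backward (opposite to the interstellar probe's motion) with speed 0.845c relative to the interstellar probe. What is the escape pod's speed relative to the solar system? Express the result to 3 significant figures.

In units of c, u = (u' + v)/(1 + u'v) with u' = −0.845 and v = 0.859.
Numerator: −0.845 + 0.859 = 0.014. Denominator: 1 + (−0.845)(0.859) = 0.274145.
u = 0.014/0.274145 = 0.051068, so the speed is 0.0511c.

0.0511c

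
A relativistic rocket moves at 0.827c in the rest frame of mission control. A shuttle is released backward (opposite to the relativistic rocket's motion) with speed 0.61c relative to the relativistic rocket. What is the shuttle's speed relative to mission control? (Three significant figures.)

0.438c

In units of c, u = (u' + v)/(1 + u'v) with u' = −0.61 and v = 0.827.
Numerator: −0.61 + 0.827 = 0.217. Denominator: 1 + (−0.61)(0.827) = 0.49553.
u = 0.217/0.49553 = 0.43791, so the speed is 0.438c.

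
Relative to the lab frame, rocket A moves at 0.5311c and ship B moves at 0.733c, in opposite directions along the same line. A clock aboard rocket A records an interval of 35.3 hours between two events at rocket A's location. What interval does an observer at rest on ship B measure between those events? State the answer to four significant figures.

Transform rocket A's velocity into ship B's frame: (0.5311 + 0.733)/(1 + 0.5311·0.733) = 1.2641/1.3892963, so the relative speed is 0.90989c.
At |u| = 0.90989c, γ = (1 − 0.8279)^(−1/2) = 2.4105.
Rocket A's interval is proper; time dilation gives Δt_B = γΔτ = 2.4105 × 35.3 hours = 85.09 hours.

85.09 hours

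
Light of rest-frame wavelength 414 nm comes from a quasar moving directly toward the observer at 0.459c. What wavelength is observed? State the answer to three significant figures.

252 nm

Relativistic Doppler for wavelength: λ_obs = λ_src · √((1−β)/(1+β)).
With β = 0.459: factor = √(0.541/1.459) = 0.60894.
λ_obs = 414 × 0.60894 = 252 nm.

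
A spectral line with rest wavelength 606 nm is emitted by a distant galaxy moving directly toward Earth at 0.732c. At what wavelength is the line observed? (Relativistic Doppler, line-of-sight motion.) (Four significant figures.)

238.4 nm

Relativistic Doppler for wavelength: λ_obs = λ_src · √((1−β)/(1+β)).
With β = 0.732: factor = √(0.268/1.732) = 0.39336.
λ_obs = 606 × 0.39336 = 238.4 nm.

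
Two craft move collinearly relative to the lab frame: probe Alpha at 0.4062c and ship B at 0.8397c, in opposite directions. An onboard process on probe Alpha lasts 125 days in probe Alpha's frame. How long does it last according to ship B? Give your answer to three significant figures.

338 days

Transform probe Alpha's velocity into ship B's frame: (0.4062 + 0.8397)/(1 + 0.4062·0.8397) = 1.2459/1.34108614, so the relative speed is 0.92902c.
At |u| = 0.92902c, γ = (1 − 0.863078)^(−1/2) = 2.7025.
Probe Alpha's interval is proper; time dilation gives Δt_B = γΔτ = 2.7025 × 125 days = 338 days.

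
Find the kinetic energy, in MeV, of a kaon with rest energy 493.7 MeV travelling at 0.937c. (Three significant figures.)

920 MeV

γ = 1/√(1 − β²) = 1/√(1 − 0.877969) = 1/√0.122031 = 1/0.349329 = 2.8626.
Kinetic energy: K = (γ − 1)mc² = (2.8626 − 1) × 493.7 MeV = 1.8626 × 493.7 = 920 MeV.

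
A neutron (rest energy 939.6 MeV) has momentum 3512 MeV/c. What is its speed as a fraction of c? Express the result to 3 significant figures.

0.966c

βγ = pc/(mc²) = 3512/939.6 = 3.7378.
Since γ² = 1 + (βγ)² = 14.9711, γ = √14.9711 = 3.86925, and β = (βγ)/γ = 3.7378/3.86925 = 0.966.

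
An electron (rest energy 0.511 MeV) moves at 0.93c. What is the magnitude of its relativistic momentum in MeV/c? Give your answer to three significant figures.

Lorentz factor: γ = (1 − 0.8649)^(−1/2) = 2.7206.
Momentum: p = γβ·mc = 2.7206 × 0.93 × 0.511 MeV/c = 1.29 MeV/c.

1.29 MeV/c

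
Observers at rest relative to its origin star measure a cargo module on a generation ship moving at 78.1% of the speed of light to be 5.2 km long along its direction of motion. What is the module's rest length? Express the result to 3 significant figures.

8.33 km

γ = 1/√(1 − β²) = 1/√(1 − 0.609961) = 1/√0.390039 = 1/0.624531 = 1.6012.
Proper length: L₀ = γ·L = 1.6012 × 5.2 = 8.33 km.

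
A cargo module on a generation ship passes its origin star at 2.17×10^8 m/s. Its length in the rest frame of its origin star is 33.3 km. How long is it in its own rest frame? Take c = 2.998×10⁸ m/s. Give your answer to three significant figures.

48.3 km

β = v/c = (2.17×10^8 m/s)/(2.998×10⁸ m/s) = 0.723816.
With β = 0.723816, γ = 1/√(1 − 0.723816²) = 1/√0.4760904 = 1.4493.
Proper length: L₀ = γ·L = 1.4493 × 33.3 = 48.3 km.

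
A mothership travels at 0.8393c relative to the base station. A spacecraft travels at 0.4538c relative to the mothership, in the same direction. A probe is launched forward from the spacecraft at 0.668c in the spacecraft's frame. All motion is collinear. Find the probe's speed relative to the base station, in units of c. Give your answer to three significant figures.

0.987c

Compose velocities in two stages. Stage 1 (into S'): u₁ = (0.668+0.4538)/(1+0.668×0.4538) = 0.86084.
Stage 2 (into S): u = (0.86084+0.8393)/(1+0.86084×0.8393) = 0.98702, so the speed is 0.987c.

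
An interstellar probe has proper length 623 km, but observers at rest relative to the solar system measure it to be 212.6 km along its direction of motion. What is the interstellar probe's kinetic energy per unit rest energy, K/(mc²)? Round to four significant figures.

From L = L₀/γ: γ = 623/212.6 = 2.93039.
K/(mc²) = γ − 1 = 2.93039 − 1 = 1.930.

1.930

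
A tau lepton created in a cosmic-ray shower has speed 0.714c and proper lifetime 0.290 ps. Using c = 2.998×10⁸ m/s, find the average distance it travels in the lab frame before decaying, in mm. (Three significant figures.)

With β = 0.714, γ = 1/√(1 − 0.714²) = 1/√0.490204 = 1.4283.
Lab-frame lifetime: Δt = γτ = 1.4283 × 0.290 ps = 0.41421 ps.
Distance: d = vΔt = 0.714 × 2.998×10⁸ m/s × 4.1421×10^-13 s = 8.87×10^-5 m = 0.0887 mm.

0.0887 mm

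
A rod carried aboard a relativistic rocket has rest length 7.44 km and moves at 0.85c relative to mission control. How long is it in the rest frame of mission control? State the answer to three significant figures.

With β = 0.85, γ = 1/√(1 − 0.85²) = 1/√0.2775 = 1.8983.
Along the direction of motion the measured length is L₀/γ = 7.44/1.8983 = 3.92 km.

3.92 km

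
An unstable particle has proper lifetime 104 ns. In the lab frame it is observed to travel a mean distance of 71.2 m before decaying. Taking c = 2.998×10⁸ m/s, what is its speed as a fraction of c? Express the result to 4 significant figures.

0.9160c

Lab distance = (lab lifetime)·v = γτ·βc, so βγ = d/(cτ) = 71.20/(2.998×10⁸ × 1.040×10^-7) = 2.2836.
With βγ = 2.2836: γ² = 1 + (βγ)² = 6.21483, and β = (βγ)/γ = 2.2836/2.49296 = 0.9160.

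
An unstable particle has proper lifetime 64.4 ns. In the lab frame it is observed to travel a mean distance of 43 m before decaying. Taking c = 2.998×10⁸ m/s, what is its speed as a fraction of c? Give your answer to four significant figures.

Lab distance = (lab lifetime)·v = γτ·βc, so βγ = d/(cτ) = 43.00/(2.998×10⁸ × 6.440×10^-8) = 2.2272.
With βγ = 2.2272: γ² = 1 + (βγ)² = 5.96042, and β = (βγ)/γ = 2.2272/2.4414 = 0.9123.

0.9123c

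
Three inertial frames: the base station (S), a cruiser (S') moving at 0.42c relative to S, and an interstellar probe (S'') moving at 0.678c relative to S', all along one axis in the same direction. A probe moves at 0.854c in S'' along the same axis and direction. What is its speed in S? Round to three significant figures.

Compose velocities in two stages. Stage 1 (into S'): u₁ = (0.854+0.678)/(1+0.854×0.678) = 0.97023.
Stage 2 (into S): u = (0.97023+0.42)/(1+0.97023×0.42) = 0.98773, so the speed is 0.988c.

0.988c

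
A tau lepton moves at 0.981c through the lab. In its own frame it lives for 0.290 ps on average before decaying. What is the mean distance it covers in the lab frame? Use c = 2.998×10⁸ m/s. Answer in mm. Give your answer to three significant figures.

Lorentz factor: γ = (1 − 0.962361)^(−1/2) = 5.1544.
Lab-frame lifetime: Δt = γτ = 5.1544 × 0.290 ps = 1.4948 ps.
Distance: d = vΔt = 0.981 × 2.998×10⁸ m/s × 1.4948×10^-12 s = 4.40×10^-4 m = 0.440 mm.

0.440 mm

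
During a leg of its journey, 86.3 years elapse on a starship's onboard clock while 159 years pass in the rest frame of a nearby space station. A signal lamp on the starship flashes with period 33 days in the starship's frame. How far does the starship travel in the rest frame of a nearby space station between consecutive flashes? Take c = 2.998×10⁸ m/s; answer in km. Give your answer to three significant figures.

From Δt = γΔτ: γ = 159/86.3 = 1.84241.
β = √(1 − 1/γ²) = 0.83988. Lab-frame period = γτ = 1.84241×33 days = 60.8 days. Distance = βc × γτ = 0.83988 × 2.998×10⁸ m/s × 5253120 s = 1.3227×10^15 m = 1.32×10^12 km.

1.32×10^12 km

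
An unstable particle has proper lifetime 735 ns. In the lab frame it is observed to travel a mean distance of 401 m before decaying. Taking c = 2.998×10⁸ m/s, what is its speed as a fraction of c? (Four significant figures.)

0.8764c

Let x = d/(cτ) = 401.0 m / (2.998×10⁸ m/s × 7.350×10^-7 s) = 1.8198. Since d = βγcτ, x = βγ = β/√(1−β²).
Solving: β² = x²/(1+x²) = 3.31167/4.31167 = 0.768071, so β = 0.8764.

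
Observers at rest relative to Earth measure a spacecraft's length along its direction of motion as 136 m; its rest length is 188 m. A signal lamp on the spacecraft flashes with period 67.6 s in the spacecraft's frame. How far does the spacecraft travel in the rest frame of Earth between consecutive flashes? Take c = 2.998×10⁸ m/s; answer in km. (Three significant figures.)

1.93×10^7 km

From L = L₀/γ: γ = 188/136 = 1.38235.
β = √(1 − 1/γ²) = 0.69042. Lab-frame period = γτ = 1.38235×67.6 s = 93.447 s. Distance = βc × γτ = 0.69042 × 2.998×10⁸ m/s × 93.447 s = 1.9342×10^10 m = 1.93×10^7 km.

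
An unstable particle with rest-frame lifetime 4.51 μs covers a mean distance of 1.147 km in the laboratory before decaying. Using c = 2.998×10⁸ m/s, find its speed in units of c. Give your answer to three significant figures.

Let x = d/(cτ) = 1147 m / (2.998×10⁸ m/s × 4.510×10^-6 s) = 0.84831. Since d = βγcτ, x = βγ = β/√(1−β²).
Solving: β² = x²/(1+x²) = 0.71963/1.71963 = 0.41848, so β = 0.647.

0.647c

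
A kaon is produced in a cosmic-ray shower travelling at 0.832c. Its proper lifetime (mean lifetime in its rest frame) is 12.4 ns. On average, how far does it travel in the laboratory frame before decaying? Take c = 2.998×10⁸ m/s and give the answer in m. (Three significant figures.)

5.58 m

With β = 0.832, γ = 1/√(1 − 0.832²) = 1/√0.307776 = 1.8025.
Lab-frame lifetime: Δt = γτ = 1.8025 × 12.4 ns = 22.351 ns.
Distance: d = vΔt = 0.832 × 2.998×10⁸ m/s × 2.2351×10^-8 s = 5.58 m.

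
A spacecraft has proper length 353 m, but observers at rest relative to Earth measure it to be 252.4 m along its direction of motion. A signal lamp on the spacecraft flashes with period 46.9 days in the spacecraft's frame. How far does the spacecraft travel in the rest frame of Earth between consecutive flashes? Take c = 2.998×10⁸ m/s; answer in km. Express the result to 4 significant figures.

Length contraction gives γ = L₀/L = 353/252.4 = 1.39857.
β = √(1 − 1/γ²) = 0.69911. Lab-frame period = γτ = 1.39857×46.9 days = 65.593 days. Distance = βc × γτ = 0.69911 × 2.998×10⁸ m/s × 5667235.2 s = 1.1878×10^15 m = 1.188×10^12 km.

1.188×10^12 km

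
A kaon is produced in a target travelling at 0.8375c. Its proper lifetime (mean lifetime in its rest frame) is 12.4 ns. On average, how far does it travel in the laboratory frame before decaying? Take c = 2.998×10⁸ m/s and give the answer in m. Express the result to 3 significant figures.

5.70 m

With β = 0.8375, γ = 1/√(1 − 0.8375²) = 1/√0.29859375 = 1.83.
Lab-frame lifetime: Δt = γτ = 1.83 × 12.4 ns = 22.692 ns.
Distance: d = vΔt = 0.8375 × 2.998×10⁸ m/s × 2.2692×10^-8 s = 5.70 m.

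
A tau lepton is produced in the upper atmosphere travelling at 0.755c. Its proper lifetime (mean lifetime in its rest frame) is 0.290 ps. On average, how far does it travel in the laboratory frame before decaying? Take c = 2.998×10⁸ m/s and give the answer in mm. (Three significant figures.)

0.100 mm

Lorentz factor: γ = (1 − 0.570025)^(−1/2) = 1.525.
Lab-frame lifetime: Δt = γτ = 1.525 × 0.290 ps = 0.44225 ps.
Distance: d = vΔt = 0.755 × 2.998×10⁸ m/s × 4.4225×10^-13 s = 1.00×10^-4 m = 0.100 mm.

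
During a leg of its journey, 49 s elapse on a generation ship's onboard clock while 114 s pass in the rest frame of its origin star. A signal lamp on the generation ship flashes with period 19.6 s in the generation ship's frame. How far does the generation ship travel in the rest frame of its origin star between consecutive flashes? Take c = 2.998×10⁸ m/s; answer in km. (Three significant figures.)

γ = Δt/Δτ = 114/49 = 2.32653.
β = √(1 − 1/γ²) = 0.90291. Lab-frame period = γτ = 2.32653×19.6 s = 45.6 s. Distance = βc × γτ = 0.90291 × 2.998×10⁸ m/s × 45.6 s = 1.2344×10^10 m = 1.23×10^7 km.

1.23×10^7 km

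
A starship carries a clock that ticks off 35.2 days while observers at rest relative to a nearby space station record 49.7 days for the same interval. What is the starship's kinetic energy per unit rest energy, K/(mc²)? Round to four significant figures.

The time-dilation ratio gives γ = 49.7/35.2 = 1.41193.
Since K = (γ−1)mc², K/(mc²) = 1.41193 − 1 = 0.4119.

0.4119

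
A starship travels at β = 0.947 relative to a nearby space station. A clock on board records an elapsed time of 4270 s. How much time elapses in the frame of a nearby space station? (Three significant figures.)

β² = 0.896809, so γ = 1/√0.103191 = 3.113.
The onboard clock measures proper time, so the interval in the rest frame of a nearby space station is dilated: Δt = γ·Δτ = 3.113 × 4270 s = 13300 s.

13300 s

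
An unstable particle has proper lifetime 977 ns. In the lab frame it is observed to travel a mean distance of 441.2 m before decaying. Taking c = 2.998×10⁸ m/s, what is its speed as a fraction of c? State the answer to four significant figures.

d = βγcτ ⇒ βγ = d/(cτ) = 441.2 m / (292.9046 m) = 1.5063.
β = (βγ)/√(1+(βγ)²) = 1.5063/√3.26894 = 0.8331.

0.8331c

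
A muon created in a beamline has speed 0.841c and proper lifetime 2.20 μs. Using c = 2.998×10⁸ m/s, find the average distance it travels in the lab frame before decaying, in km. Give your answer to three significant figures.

With β = 0.841, γ = 1/√(1 − 0.841²) = 1/√0.292719 = 1.8483.
Lab-frame lifetime: Δt = γτ = 1.8483 × 2.20 μs = 4.0663 μs.
Distance: d = vΔt = 0.841 × 2.998×10⁸ m/s × 4.0663×10^-6 s = 1030 m = 1.03 km.

1.03 km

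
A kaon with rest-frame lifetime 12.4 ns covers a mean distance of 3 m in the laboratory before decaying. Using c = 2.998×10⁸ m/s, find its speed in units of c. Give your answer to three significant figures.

0.628c

Let x = d/(cτ) = 3.000 m / (2.998×10⁸ m/s × 1.240×10^-8 s) = 0.80699. Since d = βγcτ, x = βγ = β/√(1−β²).
Solving: β² = x²/(1+x²) = 0.651233/1.651233 = 0.394392, so β = 0.628.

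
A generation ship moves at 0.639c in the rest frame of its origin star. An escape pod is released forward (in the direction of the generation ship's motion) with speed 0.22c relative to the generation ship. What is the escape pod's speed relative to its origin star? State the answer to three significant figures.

Relativistic velocity addition: u = (u' + v)/(1 + u'v/c²), with u' = 0.22c and v = 0.639c.
Numerator: 0.22 + 0.639 = 0.859. Denominator: 1 + (0.22)(0.639) = 1.14058.
u = 0.859/1.14058 = 0.75313, so the speed is 0.753c.

0.753c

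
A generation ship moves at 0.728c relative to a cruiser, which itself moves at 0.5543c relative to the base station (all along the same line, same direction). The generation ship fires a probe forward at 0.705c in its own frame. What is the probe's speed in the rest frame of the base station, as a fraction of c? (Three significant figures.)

Compose velocities in two stages. Stage 1 (into S'): u₁ = (0.705+0.728)/(1+0.705×0.728) = 0.94697.
Stage 2 (into S): u = (0.94697+0.5543)/(1+0.94697×0.5543) = 0.9845, so the speed is 0.985c.

0.985c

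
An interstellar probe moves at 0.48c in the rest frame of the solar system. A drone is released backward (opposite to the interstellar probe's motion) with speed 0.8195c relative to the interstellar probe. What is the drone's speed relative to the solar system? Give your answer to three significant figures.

0.560c

In units of c, u = (u' + v)/(1 + u'v) with u' = −0.8195 and v = 0.48.
Numerator: −0.8195 + 0.48 = −0.3395. Denominator: 1 + (−0.8195)(0.48) = 0.60664.
u = −0.3395/0.60664 = −0.55964, so the speed is 0.560c.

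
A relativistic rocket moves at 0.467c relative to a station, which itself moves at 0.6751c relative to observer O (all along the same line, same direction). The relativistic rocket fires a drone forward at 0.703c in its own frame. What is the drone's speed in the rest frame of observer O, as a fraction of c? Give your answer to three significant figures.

First combine the drone and relativistic rocket (S''→S'): u₁ = (0.703 + 0.467)/(1 + 0.703×0.467) = 1.17/1.328301 = 0.88082.
Then combine with the station (S'→S): u = (0.88082 + 0.6751)/(1 + 0.88082×0.6751) = 1.55592/1.594641582 = 0.97572.

0.976c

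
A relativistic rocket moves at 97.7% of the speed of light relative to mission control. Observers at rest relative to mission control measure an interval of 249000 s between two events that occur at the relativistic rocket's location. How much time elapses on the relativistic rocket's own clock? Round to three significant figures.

γ = 1/√(1 − β²) = 1/√(1 − 0.954529) = 1/√0.045471 = 1/0.213239 = 4.6896.
The moving clock records proper time: Δτ = Δt/γ = 249000/4.6896 = 53100 s.

53100 s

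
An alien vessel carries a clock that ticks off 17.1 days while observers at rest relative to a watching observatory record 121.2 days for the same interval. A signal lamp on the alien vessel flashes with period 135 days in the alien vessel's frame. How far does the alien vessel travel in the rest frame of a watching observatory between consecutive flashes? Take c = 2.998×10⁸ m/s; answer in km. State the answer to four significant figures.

From Δt = γΔτ: γ = 121.2/17.1 = 7.08772.
β = √(1 − 1/γ²) = 0.99. Lab-frame period = γτ = 7.08772×135 days = 956.84 days. Distance = βc × γτ = 0.99 × 2.998×10⁸ m/s × 82670976 s = 2.4537×10^16 m = 2.454×10^13 km.

2.454×10^13 km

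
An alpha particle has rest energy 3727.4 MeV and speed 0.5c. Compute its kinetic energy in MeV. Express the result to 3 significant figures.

577 MeV

Lorentz factor: γ = (1 − 0.25)^(−1/2) = 1.1547.
Kinetic energy: K = (γ − 1)mc² = (1.1547 − 1) × 3727.4 MeV = 0.1547 × 3727.4 = 577 MeV.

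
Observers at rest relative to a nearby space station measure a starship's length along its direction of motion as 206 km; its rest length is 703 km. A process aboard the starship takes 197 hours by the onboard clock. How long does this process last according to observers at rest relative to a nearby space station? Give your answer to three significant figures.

672 hours

From L = L₀/γ: γ = 703/206 = 3.41262.
Δt = γΔτ = 3.41262 × 197 = 672 hours.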